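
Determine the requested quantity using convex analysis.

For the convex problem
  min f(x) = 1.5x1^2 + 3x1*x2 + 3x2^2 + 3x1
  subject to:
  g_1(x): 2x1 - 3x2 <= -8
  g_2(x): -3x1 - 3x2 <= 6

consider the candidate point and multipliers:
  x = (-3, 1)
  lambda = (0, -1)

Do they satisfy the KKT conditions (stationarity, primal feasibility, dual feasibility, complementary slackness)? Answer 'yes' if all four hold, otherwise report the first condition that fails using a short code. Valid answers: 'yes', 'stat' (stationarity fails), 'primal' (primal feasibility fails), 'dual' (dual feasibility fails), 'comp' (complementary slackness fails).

Gradient of f: grad f(x) = Q x + c = (-3, -3)
Constraint values g_i(x) = a_i^T x - b_i:
  g_1((-3, 1)) = -1
  g_2((-3, 1)) = 0
Stationarity residual: grad f(x) + sum_i lambda_i a_i = (0, 0)
  -> stationarity OK
Primal feasibility (all g_i <= 0): OK
Dual feasibility (all lambda_i >= 0): FAILS
Complementary slackness (lambda_i * g_i(x) = 0 for all i): OK

Verdict: the first failing condition is dual_feasibility -> dual.

dual


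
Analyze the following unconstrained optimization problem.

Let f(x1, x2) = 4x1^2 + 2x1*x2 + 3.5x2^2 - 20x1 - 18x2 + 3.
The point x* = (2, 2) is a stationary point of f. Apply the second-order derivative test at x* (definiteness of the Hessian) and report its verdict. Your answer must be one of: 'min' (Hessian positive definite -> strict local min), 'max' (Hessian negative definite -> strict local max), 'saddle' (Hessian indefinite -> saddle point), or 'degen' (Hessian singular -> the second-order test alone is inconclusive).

Compute the Hessian H = grad^2 f:
  H = [[8, 2], [2, 7]]
Verify stationarity: grad f(x*) = H x* + g = (0, 0).
Eigenvalues of H: 5.4384, 9.5616.
Both eigenvalues > 0, so H is positive definite -> x* is a strict local min.

min


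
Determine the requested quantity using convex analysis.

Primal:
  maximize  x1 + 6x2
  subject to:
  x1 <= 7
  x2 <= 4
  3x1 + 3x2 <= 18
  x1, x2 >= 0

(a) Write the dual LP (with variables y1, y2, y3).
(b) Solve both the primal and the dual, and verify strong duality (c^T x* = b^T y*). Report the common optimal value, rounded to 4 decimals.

The standard primal-dual pair for 'max c^T x s.t. A x <= b, x >= 0' is:
  Dual:  min b^T y  s.t.  A^T y >= c,  y >= 0.

So the dual LP is:
  minimize  7y1 + 4y2 + 18y3
  subject to:
    y1 + 3y3 >= 1
    y2 + 3y3 >= 6
    y1, y2, y3 >= 0

Solving the primal: x* = (2, 4).
  primal value c^T x* = 26.
Solving the dual: y* = (0, 5, 0.3333).
  dual value b^T y* = 26.
Strong duality: c^T x* = b^T y*. Confirmed.

26


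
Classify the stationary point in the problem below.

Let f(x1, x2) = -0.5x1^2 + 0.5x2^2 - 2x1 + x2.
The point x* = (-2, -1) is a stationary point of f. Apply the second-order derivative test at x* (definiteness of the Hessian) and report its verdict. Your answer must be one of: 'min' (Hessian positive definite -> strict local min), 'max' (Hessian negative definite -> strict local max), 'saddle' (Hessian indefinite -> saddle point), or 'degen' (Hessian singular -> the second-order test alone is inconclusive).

Compute the Hessian H = grad^2 f:
  H = [[-1, 0], [0, 1]]
Verify stationarity: grad f(x*) = H x* + g = (0, 0).
Eigenvalues of H: -1, 1.
Eigenvalues have mixed signs, so H is indefinite -> x* is a saddle point.

saddle


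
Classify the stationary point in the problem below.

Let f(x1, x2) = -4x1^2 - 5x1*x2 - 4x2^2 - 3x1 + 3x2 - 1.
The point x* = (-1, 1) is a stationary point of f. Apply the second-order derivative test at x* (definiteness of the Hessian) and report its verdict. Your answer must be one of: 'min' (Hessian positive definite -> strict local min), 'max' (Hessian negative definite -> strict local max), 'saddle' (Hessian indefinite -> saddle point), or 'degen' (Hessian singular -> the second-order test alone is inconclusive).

Compute the Hessian H = grad^2 f:
  H = [[-8, -5], [-5, -8]]
Verify stationarity: grad f(x*) = H x* + g = (0, 0).
Eigenvalues of H: -13, -3.
Both eigenvalues < 0, so H is negative definite -> x* is a strict local max.

max


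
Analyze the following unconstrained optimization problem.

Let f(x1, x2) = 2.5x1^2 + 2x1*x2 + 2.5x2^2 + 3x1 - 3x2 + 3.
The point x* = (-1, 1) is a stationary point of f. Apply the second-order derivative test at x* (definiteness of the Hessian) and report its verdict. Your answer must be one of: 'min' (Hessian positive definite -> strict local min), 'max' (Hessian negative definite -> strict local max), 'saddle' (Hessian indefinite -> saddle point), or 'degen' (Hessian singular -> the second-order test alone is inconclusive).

Compute the Hessian H = grad^2 f:
  H = [[5, 2], [2, 5]]
Verify stationarity: grad f(x*) = H x* + g = (0, 0).
Eigenvalues of H: 3, 7.
Both eigenvalues > 0, so H is positive definite -> x* is a strict local min.

min


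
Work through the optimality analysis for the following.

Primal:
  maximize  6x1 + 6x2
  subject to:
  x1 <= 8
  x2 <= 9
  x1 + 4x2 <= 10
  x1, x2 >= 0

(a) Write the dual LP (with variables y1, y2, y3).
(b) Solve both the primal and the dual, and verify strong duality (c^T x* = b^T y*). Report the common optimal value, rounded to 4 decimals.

The standard primal-dual pair for 'max c^T x s.t. A x <= b, x >= 0' is:
  Dual:  min b^T y  s.t.  A^T y >= c,  y >= 0.

So the dual LP is:
  minimize  8y1 + 9y2 + 10y3
  subject to:
    y1 + y3 >= 6
    y2 + 4y3 >= 6
    y1, y2, y3 >= 0

Solving the primal: x* = (8, 0.5).
  primal value c^T x* = 51.
Solving the dual: y* = (4.5, 0, 1.5).
  dual value b^T y* = 51.
Strong duality: c^T x* = b^T y*. Confirmed.

51


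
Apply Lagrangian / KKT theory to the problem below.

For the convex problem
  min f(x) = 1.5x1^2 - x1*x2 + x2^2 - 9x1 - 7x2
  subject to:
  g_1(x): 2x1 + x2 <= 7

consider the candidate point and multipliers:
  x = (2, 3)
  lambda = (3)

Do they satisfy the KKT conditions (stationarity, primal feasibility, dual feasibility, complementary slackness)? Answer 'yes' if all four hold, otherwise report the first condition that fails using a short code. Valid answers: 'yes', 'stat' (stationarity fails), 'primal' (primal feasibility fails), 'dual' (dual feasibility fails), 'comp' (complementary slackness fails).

Gradient of f: grad f(x) = Q x + c = (-6, -3)
Constraint values g_i(x) = a_i^T x - b_i:
  g_1((2, 3)) = 0
Stationarity residual: grad f(x) + sum_i lambda_i a_i = (0, 0)
  -> stationarity OK
Primal feasibility (all g_i <= 0): OK
Dual feasibility (all lambda_i >= 0): OK
Complementary slackness (lambda_i * g_i(x) = 0 for all i): OK

Verdict: yes, KKT holds.

yes


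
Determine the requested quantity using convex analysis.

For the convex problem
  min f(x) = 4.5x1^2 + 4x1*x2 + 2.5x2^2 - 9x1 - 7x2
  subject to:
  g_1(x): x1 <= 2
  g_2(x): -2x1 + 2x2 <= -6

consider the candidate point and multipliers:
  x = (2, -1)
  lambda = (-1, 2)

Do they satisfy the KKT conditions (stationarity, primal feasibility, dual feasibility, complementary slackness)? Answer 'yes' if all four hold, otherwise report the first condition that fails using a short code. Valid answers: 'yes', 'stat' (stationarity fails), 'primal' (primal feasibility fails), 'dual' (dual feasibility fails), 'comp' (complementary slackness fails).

Gradient of f: grad f(x) = Q x + c = (5, -4)
Constraint values g_i(x) = a_i^T x - b_i:
  g_1((2, -1)) = 0
  g_2((2, -1)) = 0
Stationarity residual: grad f(x) + sum_i lambda_i a_i = (0, 0)
  -> stationarity OK
Primal feasibility (all g_i <= 0): OK
Dual feasibility (all lambda_i >= 0): FAILS
Complementary slackness (lambda_i * g_i(x) = 0 for all i): OK

Verdict: the first failing condition is dual_feasibility -> dual.

dual


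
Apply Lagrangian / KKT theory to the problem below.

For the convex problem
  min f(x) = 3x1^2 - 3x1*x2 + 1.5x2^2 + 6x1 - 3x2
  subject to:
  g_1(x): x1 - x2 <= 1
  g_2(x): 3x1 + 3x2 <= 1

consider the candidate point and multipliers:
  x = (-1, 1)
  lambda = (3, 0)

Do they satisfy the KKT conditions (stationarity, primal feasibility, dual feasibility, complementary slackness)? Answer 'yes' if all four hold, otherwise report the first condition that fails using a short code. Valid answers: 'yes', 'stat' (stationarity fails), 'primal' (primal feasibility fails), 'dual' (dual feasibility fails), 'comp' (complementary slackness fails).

Gradient of f: grad f(x) = Q x + c = (-3, 3)
Constraint values g_i(x) = a_i^T x - b_i:
  g_1((-1, 1)) = -3
  g_2((-1, 1)) = -1
Stationarity residual: grad f(x) + sum_i lambda_i a_i = (0, 0)
  -> stationarity OK
Primal feasibility (all g_i <= 0): OK
Dual feasibility (all lambda_i >= 0): OK
Complementary slackness (lambda_i * g_i(x) = 0 for all i): FAILS

Verdict: the first failing condition is complementary_slackness -> comp.

comp


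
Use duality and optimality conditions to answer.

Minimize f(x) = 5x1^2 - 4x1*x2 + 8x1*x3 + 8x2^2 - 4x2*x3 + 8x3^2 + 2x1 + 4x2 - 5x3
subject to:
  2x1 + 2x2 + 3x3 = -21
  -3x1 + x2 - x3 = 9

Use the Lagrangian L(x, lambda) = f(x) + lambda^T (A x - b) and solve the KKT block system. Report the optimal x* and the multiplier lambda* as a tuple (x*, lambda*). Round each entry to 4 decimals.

Form the Lagrangian:
  L(x, lambda) = (1/2) x^T Q x + c^T x + lambda^T (A x - b)
Stationarity (grad_x L = 0): Q x + c + A^T lambda = 0.
Primal feasibility: A x = b.

This gives the KKT block system:
  [ Q   A^T ] [ x     ]   [-c ]
  [ A    0  ] [ lambda ] = [ b ]

Solving the linear system:
  x*      = (-3.5675, -3.7945, -2.0921)
  lambda* = (17.1816, -0.29)
  f(x*)   = 175.7856

x* = (-3.5675, -3.7945, -2.0921), lambda* = (17.1816, -0.29)


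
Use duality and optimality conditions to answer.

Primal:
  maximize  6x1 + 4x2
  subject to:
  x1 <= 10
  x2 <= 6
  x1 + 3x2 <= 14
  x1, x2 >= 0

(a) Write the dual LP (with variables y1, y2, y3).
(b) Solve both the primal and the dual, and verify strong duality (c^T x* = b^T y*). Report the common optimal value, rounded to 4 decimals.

The standard primal-dual pair for 'max c^T x s.t. A x <= b, x >= 0' is:
  Dual:  min b^T y  s.t.  A^T y >= c,  y >= 0.

So the dual LP is:
  minimize  10y1 + 6y2 + 14y3
  subject to:
    y1 + y3 >= 6
    y2 + 3y3 >= 4
    y1, y2, y3 >= 0

Solving the primal: x* = (10, 1.3333).
  primal value c^T x* = 65.3333.
Solving the dual: y* = (4.6667, 0, 1.3333).
  dual value b^T y* = 65.3333.
Strong duality: c^T x* = b^T y*. Confirmed.

65.3333


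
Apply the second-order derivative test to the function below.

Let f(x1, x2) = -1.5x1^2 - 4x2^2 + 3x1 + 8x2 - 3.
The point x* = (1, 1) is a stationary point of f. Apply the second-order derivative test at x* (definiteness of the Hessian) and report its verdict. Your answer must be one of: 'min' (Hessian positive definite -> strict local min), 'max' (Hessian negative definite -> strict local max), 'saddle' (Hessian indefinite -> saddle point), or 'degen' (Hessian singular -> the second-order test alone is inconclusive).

Compute the Hessian H = grad^2 f:
  H = [[-3, 0], [0, -8]]
Verify stationarity: grad f(x*) = H x* + g = (0, 0).
Eigenvalues of H: -8, -3.
Both eigenvalues < 0, so H is negative definite -> x* is a strict local max.

max


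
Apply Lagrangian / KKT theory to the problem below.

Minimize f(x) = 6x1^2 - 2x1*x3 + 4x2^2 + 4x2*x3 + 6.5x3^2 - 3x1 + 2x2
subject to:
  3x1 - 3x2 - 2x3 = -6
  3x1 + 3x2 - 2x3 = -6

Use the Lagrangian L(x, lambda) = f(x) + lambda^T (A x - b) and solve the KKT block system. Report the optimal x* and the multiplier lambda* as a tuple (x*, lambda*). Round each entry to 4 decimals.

Form the Lagrangian:
  L(x, lambda) = (1/2) x^T Q x + c^T x + lambda^T (A x - b)
Stationarity (grad_x L = 0): Q x + c + A^T lambda = 0.
Primal feasibility: A x = b.

This gives the KKT block system:
  [ Q   A^T ] [ x     ]   [-c ]
  [ A    0  ] [ lambda ] = [ b ]

Solving the linear system:
  x*      = (-1.4043, 0, 0.8936)
  lambda* = (4.5355, 2.6773)
  f(x*)   = 23.7447

x* = (-1.4043, 0, 0.8936), lambda* = (4.5355, 2.6773)


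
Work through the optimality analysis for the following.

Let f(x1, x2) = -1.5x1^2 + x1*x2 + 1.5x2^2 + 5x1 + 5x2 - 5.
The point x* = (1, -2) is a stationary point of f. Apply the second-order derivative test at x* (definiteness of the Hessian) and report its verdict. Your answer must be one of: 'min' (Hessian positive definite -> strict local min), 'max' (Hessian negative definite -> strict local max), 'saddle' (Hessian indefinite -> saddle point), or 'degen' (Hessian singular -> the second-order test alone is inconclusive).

Compute the Hessian H = grad^2 f:
  H = [[-3, 1], [1, 3]]
Verify stationarity: grad f(x*) = H x* + g = (0, 0).
Eigenvalues of H: -3.1623, 3.1623.
Eigenvalues have mixed signs, so H is indefinite -> x* is a saddle point.

saddle


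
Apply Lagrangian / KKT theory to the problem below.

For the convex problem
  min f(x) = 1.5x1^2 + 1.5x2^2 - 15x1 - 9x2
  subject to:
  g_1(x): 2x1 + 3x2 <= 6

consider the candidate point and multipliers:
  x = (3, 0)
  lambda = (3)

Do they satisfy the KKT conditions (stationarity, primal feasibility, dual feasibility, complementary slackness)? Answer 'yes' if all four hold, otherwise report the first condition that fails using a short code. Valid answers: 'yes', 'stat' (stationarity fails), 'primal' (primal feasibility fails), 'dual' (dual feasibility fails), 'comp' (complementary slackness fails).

Gradient of f: grad f(x) = Q x + c = (-6, -9)
Constraint values g_i(x) = a_i^T x - b_i:
  g_1((3, 0)) = 0
Stationarity residual: grad f(x) + sum_i lambda_i a_i = (0, 0)
  -> stationarity OK
Primal feasibility (all g_i <= 0): OK
Dual feasibility (all lambda_i >= 0): OK
Complementary slackness (lambda_i * g_i(x) = 0 for all i): OK

Verdict: yes, KKT holds.

yes


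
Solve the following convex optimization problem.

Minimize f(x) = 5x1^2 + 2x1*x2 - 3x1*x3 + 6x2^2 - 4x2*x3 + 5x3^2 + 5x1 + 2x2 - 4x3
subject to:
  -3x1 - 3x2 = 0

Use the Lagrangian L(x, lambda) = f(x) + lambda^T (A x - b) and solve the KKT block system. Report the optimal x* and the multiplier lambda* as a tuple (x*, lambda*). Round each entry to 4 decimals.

Form the Lagrangian:
  L(x, lambda) = (1/2) x^T Q x + c^T x + lambda^T (A x - b)
Stationarity (grad_x L = 0): Q x + c + A^T lambda = 0.
Primal feasibility: A x = b.

This gives the KKT block system:
  [ Q   A^T ] [ x     ]   [-c ]
  [ A    0  ] [ lambda ] = [ b ]

Solving the linear system:
  x*      = (-0.1899, 0.1899, 0.419)
  lambda* = (0.7412)
  f(x*)   = -1.1229

x* = (-0.1899, 0.1899, 0.419), lambda* = (0.7412)


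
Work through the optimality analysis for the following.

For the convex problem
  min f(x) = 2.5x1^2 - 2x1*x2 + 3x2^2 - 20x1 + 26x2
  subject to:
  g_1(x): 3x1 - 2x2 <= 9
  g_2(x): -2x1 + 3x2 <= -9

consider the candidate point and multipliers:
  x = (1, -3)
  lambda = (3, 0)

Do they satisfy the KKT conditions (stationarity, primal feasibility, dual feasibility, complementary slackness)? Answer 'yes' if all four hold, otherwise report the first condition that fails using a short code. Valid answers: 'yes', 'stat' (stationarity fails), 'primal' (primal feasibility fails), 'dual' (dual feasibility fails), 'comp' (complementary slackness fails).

Gradient of f: grad f(x) = Q x + c = (-9, 6)
Constraint values g_i(x) = a_i^T x - b_i:
  g_1((1, -3)) = 0
  g_2((1, -3)) = -2
Stationarity residual: grad f(x) + sum_i lambda_i a_i = (0, 0)
  -> stationarity OK
Primal feasibility (all g_i <= 0): OK
Dual feasibility (all lambda_i >= 0): OK
Complementary slackness (lambda_i * g_i(x) = 0 for all i): OK

Verdict: yes, KKT holds.

yes


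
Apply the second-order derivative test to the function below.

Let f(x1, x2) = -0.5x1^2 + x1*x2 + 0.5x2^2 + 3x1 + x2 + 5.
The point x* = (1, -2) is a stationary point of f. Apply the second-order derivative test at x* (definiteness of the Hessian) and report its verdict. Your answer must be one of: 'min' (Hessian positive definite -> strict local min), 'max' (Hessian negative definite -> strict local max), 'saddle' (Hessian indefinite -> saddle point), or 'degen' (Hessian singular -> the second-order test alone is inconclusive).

Compute the Hessian H = grad^2 f:
  H = [[-1, 1], [1, 1]]
Verify stationarity: grad f(x*) = H x* + g = (0, 0).
Eigenvalues of H: -1.4142, 1.4142.
Eigenvalues have mixed signs, so H is indefinite -> x* is a saddle point.

saddle


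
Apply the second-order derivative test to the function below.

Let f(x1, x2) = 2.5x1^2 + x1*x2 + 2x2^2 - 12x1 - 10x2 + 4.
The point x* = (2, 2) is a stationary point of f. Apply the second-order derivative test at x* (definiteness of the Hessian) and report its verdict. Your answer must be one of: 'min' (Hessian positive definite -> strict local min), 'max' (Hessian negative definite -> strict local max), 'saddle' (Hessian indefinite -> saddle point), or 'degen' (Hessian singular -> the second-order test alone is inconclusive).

Compute the Hessian H = grad^2 f:
  H = [[5, 1], [1, 4]]
Verify stationarity: grad f(x*) = H x* + g = (0, 0).
Eigenvalues of H: 3.382, 5.618.
Both eigenvalues > 0, so H is positive definite -> x* is a strict local min.

min


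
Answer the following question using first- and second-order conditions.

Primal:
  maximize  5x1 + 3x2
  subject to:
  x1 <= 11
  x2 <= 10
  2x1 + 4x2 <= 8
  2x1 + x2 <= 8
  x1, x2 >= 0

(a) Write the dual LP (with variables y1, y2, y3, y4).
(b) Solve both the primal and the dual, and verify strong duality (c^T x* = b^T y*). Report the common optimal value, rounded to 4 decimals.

The standard primal-dual pair for 'max c^T x s.t. A x <= b, x >= 0' is:
  Dual:  min b^T y  s.t.  A^T y >= c,  y >= 0.

So the dual LP is:
  minimize  11y1 + 10y2 + 8y3 + 8y4
  subject to:
    y1 + 2y3 + 2y4 >= 5
    y2 + 4y3 + y4 >= 3
    y1, y2, y3, y4 >= 0

Solving the primal: x* = (4, 0).
  primal value c^T x* = 20.
Solving the dual: y* = (0, 0, 0.1667, 2.3333).
  dual value b^T y* = 20.
Strong duality: c^T x* = b^T y*. Confirmed.

20


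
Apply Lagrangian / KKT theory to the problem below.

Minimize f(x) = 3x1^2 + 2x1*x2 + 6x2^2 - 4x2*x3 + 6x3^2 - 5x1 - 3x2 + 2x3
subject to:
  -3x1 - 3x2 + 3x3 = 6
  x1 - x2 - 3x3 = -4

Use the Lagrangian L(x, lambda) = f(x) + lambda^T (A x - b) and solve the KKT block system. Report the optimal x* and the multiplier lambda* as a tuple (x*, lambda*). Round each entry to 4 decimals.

Form the Lagrangian:
  L(x, lambda) = (1/2) x^T Q x + c^T x + lambda^T (A x - b)
Stationarity (grad_x L = 0): Q x + c + A^T lambda = 0.
Primal feasibility: A x = b.

This gives the KKT block system:
  [ Q   A^T ] [ x     ]   [-c ]
  [ A    0  ] [ lambda ] = [ b ]

Solving the linear system:
  x*      = (-1.0417, 0.0208, 0.9792)
  lambda* = (-3.3264, 1.2292)
  f(x*)   = 15.9896

x* = (-1.0417, 0.0208, 0.9792), lambda* = (-3.3264, 1.2292)


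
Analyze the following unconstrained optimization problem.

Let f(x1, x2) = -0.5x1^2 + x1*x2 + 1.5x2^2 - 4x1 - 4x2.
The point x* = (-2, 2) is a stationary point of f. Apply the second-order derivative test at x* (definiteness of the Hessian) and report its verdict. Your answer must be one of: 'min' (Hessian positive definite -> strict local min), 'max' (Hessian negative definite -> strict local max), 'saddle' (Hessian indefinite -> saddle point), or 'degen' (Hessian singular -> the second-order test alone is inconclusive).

Compute the Hessian H = grad^2 f:
  H = [[-1, 1], [1, 3]]
Verify stationarity: grad f(x*) = H x* + g = (0, 0).
Eigenvalues of H: -1.2361, 3.2361.
Eigenvalues have mixed signs, so H is indefinite -> x* is a saddle point.

saddle


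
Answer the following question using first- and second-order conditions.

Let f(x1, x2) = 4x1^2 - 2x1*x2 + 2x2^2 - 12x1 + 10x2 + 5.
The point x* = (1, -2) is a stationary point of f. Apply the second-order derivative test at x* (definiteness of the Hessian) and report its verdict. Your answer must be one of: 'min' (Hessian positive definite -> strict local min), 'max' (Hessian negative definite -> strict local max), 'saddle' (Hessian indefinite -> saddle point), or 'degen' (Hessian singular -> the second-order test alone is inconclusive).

Compute the Hessian H = grad^2 f:
  H = [[8, -2], [-2, 4]]
Verify stationarity: grad f(x*) = H x* + g = (0, 0).
Eigenvalues of H: 3.1716, 8.8284.
Both eigenvalues > 0, so H is positive definite -> x* is a strict local min.

min


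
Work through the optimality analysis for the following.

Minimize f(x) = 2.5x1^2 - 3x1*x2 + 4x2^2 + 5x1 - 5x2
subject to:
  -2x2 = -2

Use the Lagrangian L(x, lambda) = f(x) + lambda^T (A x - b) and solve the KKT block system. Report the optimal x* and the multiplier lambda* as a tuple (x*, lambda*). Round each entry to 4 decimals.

Form the Lagrangian:
  L(x, lambda) = (1/2) x^T Q x + c^T x + lambda^T (A x - b)
Stationarity (grad_x L = 0): Q x + c + A^T lambda = 0.
Primal feasibility: A x = b.

This gives the KKT block system:
  [ Q   A^T ] [ x     ]   [-c ]
  [ A    0  ] [ lambda ] = [ b ]

Solving the linear system:
  x*      = (-0.4, 1)
  lambda* = (2.1)
  f(x*)   = -1.4

x* = (-0.4, 1), lambda* = (2.1)


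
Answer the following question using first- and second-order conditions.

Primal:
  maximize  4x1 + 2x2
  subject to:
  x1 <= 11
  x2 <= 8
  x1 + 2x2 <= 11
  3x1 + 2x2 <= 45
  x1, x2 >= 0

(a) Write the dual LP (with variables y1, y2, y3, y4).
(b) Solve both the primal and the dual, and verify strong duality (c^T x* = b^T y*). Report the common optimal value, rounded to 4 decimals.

The standard primal-dual pair for 'max c^T x s.t. A x <= b, x >= 0' is:
  Dual:  min b^T y  s.t.  A^T y >= c,  y >= 0.

So the dual LP is:
  minimize  11y1 + 8y2 + 11y3 + 45y4
  subject to:
    y1 + y3 + 3y4 >= 4
    y2 + 2y3 + 2y4 >= 2
    y1, y2, y3, y4 >= 0

Solving the primal: x* = (11, 0).
  primal value c^T x* = 44.
Solving the dual: y* = (3, 0, 1, 0).
  dual value b^T y* = 44.
Strong duality: c^T x* = b^T y*. Confirmed.

44


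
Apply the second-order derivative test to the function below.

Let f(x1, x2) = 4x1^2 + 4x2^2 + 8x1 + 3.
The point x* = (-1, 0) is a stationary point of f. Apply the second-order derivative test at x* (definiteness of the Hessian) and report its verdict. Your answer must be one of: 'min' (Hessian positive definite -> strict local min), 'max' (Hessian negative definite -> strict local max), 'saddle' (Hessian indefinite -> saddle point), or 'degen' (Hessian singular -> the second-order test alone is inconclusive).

Compute the Hessian H = grad^2 f:
  H = [[8, 0], [0, 8]]
Verify stationarity: grad f(x*) = H x* + g = (0, 0).
Eigenvalues of H: 8, 8.
Both eigenvalues > 0, so H is positive definite -> x* is a strict local min.

min


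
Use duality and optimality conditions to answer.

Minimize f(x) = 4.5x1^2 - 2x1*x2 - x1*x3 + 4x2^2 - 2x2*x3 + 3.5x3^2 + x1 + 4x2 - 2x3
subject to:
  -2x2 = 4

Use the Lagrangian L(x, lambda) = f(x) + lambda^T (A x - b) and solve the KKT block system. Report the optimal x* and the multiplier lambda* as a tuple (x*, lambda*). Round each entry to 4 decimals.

Form the Lagrangian:
  L(x, lambda) = (1/2) x^T Q x + c^T x + lambda^T (A x - b)
Stationarity (grad_x L = 0): Q x + c + A^T lambda = 0.
Primal feasibility: A x = b.

This gives the KKT block system:
  [ Q   A^T ] [ x     ]   [-c ]
  [ A    0  ] [ lambda ] = [ b ]

Solving the linear system:
  x*      = (-0.5968, -2, -0.371)
  lambda* = (-5.0323)
  f(x*)   = 6.1371

x* = (-0.5968, -2, -0.371), lambda* = (-5.0323)


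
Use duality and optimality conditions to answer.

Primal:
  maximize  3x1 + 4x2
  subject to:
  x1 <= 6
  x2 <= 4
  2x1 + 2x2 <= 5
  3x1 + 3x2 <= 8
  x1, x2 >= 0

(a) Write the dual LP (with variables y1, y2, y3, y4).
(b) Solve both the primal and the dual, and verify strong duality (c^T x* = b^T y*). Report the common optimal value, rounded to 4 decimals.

The standard primal-dual pair for 'max c^T x s.t. A x <= b, x >= 0' is:
  Dual:  min b^T y  s.t.  A^T y >= c,  y >= 0.

So the dual LP is:
  minimize  6y1 + 4y2 + 5y3 + 8y4
  subject to:
    y1 + 2y3 + 3y4 >= 3
    y2 + 2y3 + 3y4 >= 4
    y1, y2, y3, y4 >= 0

Solving the primal: x* = (0, 2.5).
  primal value c^T x* = 10.
Solving the dual: y* = (0, 0, 2, 0).
  dual value b^T y* = 10.
Strong duality: c^T x* = b^T y*. Confirmed.

10


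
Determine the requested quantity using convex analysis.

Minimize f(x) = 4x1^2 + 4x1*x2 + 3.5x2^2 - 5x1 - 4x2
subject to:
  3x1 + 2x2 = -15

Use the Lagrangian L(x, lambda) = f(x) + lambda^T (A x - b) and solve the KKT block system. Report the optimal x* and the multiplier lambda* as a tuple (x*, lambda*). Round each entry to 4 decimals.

Form the Lagrangian:
  L(x, lambda) = (1/2) x^T Q x + c^T x + lambda^T (A x - b)
Stationarity (grad_x L = 0): Q x + c + A^T lambda = 0.
Primal feasibility: A x = b.

This gives the KKT block system:
  [ Q   A^T ] [ x     ]   [-c ]
  [ A    0  ] [ lambda ] = [ b ]

Solving the linear system:
  x*      = (-4.234, -1.1489)
  lambda* = (14.4894)
  f(x*)   = 121.5532

x* = (-4.234, -1.1489), lambda* = (14.4894)


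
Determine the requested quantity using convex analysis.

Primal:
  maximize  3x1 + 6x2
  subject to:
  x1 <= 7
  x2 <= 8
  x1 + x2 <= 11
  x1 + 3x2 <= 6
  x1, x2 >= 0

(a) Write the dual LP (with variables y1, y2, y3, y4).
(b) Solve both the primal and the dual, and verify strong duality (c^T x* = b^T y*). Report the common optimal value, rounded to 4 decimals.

The standard primal-dual pair for 'max c^T x s.t. A x <= b, x >= 0' is:
  Dual:  min b^T y  s.t.  A^T y >= c,  y >= 0.

So the dual LP is:
  minimize  7y1 + 8y2 + 11y3 + 6y4
  subject to:
    y1 + y3 + y4 >= 3
    y2 + y3 + 3y4 >= 6
    y1, y2, y3, y4 >= 0

Solving the primal: x* = (6, 0).
  primal value c^T x* = 18.
Solving the dual: y* = (0, 0, 0, 3).
  dual value b^T y* = 18.
Strong duality: c^T x* = b^T y*. Confirmed.

18


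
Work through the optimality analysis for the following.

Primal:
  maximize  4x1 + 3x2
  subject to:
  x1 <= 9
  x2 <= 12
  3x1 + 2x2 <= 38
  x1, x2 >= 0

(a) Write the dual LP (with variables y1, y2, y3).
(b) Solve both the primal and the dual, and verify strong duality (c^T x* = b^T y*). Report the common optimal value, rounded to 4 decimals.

The standard primal-dual pair for 'max c^T x s.t. A x <= b, x >= 0' is:
  Dual:  min b^T y  s.t.  A^T y >= c,  y >= 0.

So the dual LP is:
  minimize  9y1 + 12y2 + 38y3
  subject to:
    y1 + 3y3 >= 4
    y2 + 2y3 >= 3
    y1, y2, y3 >= 0

Solving the primal: x* = (4.6667, 12).
  primal value c^T x* = 54.6667.
Solving the dual: y* = (0, 0.3333, 1.3333).
  dual value b^T y* = 54.6667.
Strong duality: c^T x* = b^T y*. Confirmed.

54.6667


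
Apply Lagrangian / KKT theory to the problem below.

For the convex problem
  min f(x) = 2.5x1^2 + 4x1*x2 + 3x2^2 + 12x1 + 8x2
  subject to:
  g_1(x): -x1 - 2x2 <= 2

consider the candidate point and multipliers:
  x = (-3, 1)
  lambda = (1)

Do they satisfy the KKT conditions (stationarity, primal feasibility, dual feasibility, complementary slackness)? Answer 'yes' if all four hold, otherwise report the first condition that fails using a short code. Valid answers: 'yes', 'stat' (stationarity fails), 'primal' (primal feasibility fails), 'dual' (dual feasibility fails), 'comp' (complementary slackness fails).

Gradient of f: grad f(x) = Q x + c = (1, 2)
Constraint values g_i(x) = a_i^T x - b_i:
  g_1((-3, 1)) = -1
Stationarity residual: grad f(x) + sum_i lambda_i a_i = (0, 0)
  -> stationarity OK
Primal feasibility (all g_i <= 0): OK
Dual feasibility (all lambda_i >= 0): OK
Complementary slackness (lambda_i * g_i(x) = 0 for all i): FAILS

Verdict: the first failing condition is complementary_slackness -> comp.

comp


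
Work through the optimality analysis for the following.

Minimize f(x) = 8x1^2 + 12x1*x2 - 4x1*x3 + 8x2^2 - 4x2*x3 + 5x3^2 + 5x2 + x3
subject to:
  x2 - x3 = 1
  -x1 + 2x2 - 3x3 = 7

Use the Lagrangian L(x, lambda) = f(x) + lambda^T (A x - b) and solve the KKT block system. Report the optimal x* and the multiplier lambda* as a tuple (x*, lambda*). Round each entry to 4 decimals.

Form the Lagrangian:
  L(x, lambda) = (1/2) x^T Q x + c^T x + lambda^T (A x - b)
Stationarity (grad_x L = 0): Q x + c + A^T lambda = 0.
Primal feasibility: A x = b.

This gives the KKT block system:
  [ Q   A^T ] [ x     ]   [-c ]
  [ A    0  ] [ lambda ] = [ b ]

Solving the linear system:
  x*      = (-2.4444, -1.5556, -2.5556)
  lambda* = (134.1111, -47.5556)
  f(x*)   = 94.2222

x* = (-2.4444, -1.5556, -2.5556), lambda* = (134.1111, -47.5556)


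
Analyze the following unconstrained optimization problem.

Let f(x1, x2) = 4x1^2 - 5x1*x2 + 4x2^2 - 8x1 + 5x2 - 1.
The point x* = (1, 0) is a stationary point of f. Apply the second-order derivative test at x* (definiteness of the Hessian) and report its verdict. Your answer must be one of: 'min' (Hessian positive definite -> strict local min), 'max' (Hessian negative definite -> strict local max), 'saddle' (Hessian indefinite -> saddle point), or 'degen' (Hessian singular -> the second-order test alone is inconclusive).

Compute the Hessian H = grad^2 f:
  H = [[8, -5], [-5, 8]]
Verify stationarity: grad f(x*) = H x* + g = (0, 0).
Eigenvalues of H: 3, 13.
Both eigenvalues > 0, so H is positive definite -> x* is a strict local min.

min


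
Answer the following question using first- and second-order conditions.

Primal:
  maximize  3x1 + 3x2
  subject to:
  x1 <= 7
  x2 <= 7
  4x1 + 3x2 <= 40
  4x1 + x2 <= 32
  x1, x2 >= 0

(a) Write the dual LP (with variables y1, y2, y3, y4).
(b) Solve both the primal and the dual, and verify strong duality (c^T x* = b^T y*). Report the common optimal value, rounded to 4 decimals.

The standard primal-dual pair for 'max c^T x s.t. A x <= b, x >= 0' is:
  Dual:  min b^T y  s.t.  A^T y >= c,  y >= 0.

So the dual LP is:
  minimize  7y1 + 7y2 + 40y3 + 32y4
  subject to:
    y1 + 4y3 + 4y4 >= 3
    y2 + 3y3 + y4 >= 3
    y1, y2, y3, y4 >= 0

Solving the primal: x* = (4.75, 7).
  primal value c^T x* = 35.25.
Solving the dual: y* = (0, 0.75, 0.75, 0).
  dual value b^T y* = 35.25.
Strong duality: c^T x* = b^T y*. Confirmed.

35.25


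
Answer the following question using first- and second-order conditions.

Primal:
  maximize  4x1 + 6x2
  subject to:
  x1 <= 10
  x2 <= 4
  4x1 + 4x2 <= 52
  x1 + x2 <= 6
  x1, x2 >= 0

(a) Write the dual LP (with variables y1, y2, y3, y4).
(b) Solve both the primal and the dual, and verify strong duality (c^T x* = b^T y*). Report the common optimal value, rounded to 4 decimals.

The standard primal-dual pair for 'max c^T x s.t. A x <= b, x >= 0' is:
  Dual:  min b^T y  s.t.  A^T y >= c,  y >= 0.

So the dual LP is:
  minimize  10y1 + 4y2 + 52y3 + 6y4
  subject to:
    y1 + 4y3 + y4 >= 4
    y2 + 4y3 + y4 >= 6
    y1, y2, y3, y4 >= 0

Solving the primal: x* = (2, 4).
  primal value c^T x* = 32.
Solving the dual: y* = (0, 2, 0, 4).
  dual value b^T y* = 32.
Strong duality: c^T x* = b^T y*. Confirmed.

32


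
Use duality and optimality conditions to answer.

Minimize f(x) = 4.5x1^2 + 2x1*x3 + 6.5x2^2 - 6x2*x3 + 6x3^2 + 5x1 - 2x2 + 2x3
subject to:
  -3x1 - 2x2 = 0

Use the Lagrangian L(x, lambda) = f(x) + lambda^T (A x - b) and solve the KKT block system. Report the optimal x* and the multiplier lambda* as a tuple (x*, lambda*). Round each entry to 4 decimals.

Form the Lagrangian:
  L(x, lambda) = (1/2) x^T Q x + c^T x + lambda^T (A x - b)
Stationarity (grad_x L = 0): Q x + c + A^T lambda = 0.
Primal feasibility: A x = b.

This gives the KKT block system:
  [ Q   A^T ] [ x     ]   [-c ]
  [ A    0  ] [ lambda ] = [ b ]

Solving the linear system:
  x*      = (-0.2189, 0.3284, 0.034)
  lambda* = (1.0325)
  f(x*)   = -0.8417

x* = (-0.2189, 0.3284, 0.034), lambda* = (1.0325)


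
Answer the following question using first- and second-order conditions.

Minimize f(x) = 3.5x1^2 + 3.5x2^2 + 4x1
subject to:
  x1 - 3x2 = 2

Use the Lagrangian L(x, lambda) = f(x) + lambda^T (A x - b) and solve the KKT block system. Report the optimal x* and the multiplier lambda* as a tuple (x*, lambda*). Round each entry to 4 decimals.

Form the Lagrangian:
  L(x, lambda) = (1/2) x^T Q x + c^T x + lambda^T (A x - b)
Stationarity (grad_x L = 0): Q x + c + A^T lambda = 0.
Primal feasibility: A x = b.

This gives the KKT block system:
  [ Q   A^T ] [ x     ]   [-c ]
  [ A    0  ] [ lambda ] = [ b ]

Solving the linear system:
  x*      = (-0.3143, -0.7714)
  lambda* = (-1.8)
  f(x*)   = 1.1714

x* = (-0.3143, -0.7714), lambda* = (-1.8)


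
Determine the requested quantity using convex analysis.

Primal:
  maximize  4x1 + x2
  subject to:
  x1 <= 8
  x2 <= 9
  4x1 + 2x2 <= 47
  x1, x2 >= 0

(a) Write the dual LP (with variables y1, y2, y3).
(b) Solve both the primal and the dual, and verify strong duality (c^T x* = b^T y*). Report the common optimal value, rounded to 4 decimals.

The standard primal-dual pair for 'max c^T x s.t. A x <= b, x >= 0' is:
  Dual:  min b^T y  s.t.  A^T y >= c,  y >= 0.

So the dual LP is:
  minimize  8y1 + 9y2 + 47y3
  subject to:
    y1 + 4y3 >= 4
    y2 + 2y3 >= 1
    y1, y2, y3 >= 0

Solving the primal: x* = (8, 7.5).
  primal value c^T x* = 39.5.
Solving the dual: y* = (2, 0, 0.5).
  dual value b^T y* = 39.5.
Strong duality: c^T x* = b^T y*. Confirmed.

39.5


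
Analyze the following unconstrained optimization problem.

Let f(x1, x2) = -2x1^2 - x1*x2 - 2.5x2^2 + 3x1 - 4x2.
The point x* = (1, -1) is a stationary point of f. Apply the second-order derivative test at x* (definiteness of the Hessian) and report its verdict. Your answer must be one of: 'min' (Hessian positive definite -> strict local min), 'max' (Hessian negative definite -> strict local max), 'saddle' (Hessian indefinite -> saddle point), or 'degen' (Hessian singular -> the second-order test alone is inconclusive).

Compute the Hessian H = grad^2 f:
  H = [[-4, -1], [-1, -5]]
Verify stationarity: grad f(x*) = H x* + g = (0, 0).
Eigenvalues of H: -5.618, -3.382.
Both eigenvalues < 0, so H is negative definite -> x* is a strict local max.

max


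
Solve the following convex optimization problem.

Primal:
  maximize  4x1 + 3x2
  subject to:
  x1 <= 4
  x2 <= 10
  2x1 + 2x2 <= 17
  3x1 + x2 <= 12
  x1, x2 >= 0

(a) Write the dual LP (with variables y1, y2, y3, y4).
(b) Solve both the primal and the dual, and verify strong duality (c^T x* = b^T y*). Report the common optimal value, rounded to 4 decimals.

The standard primal-dual pair for 'max c^T x s.t. A x <= b, x >= 0' is:
  Dual:  min b^T y  s.t.  A^T y >= c,  y >= 0.

So the dual LP is:
  minimize  4y1 + 10y2 + 17y3 + 12y4
  subject to:
    y1 + 2y3 + 3y4 >= 4
    y2 + 2y3 + y4 >= 3
    y1, y2, y3, y4 >= 0

Solving the primal: x* = (1.75, 6.75).
  primal value c^T x* = 27.25.
Solving the dual: y* = (0, 0, 1.25, 0.5).
  dual value b^T y* = 27.25.
Strong duality: c^T x* = b^T y*. Confirmed.

27.25


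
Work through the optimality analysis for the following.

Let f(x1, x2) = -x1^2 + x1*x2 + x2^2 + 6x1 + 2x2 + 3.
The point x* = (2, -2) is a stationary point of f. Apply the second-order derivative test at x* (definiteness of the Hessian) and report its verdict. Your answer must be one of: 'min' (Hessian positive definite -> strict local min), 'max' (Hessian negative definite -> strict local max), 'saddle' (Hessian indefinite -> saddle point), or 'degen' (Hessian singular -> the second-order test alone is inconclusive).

Compute the Hessian H = grad^2 f:
  H = [[-2, 1], [1, 2]]
Verify stationarity: grad f(x*) = H x* + g = (0, 0).
Eigenvalues of H: -2.2361, 2.2361.
Eigenvalues have mixed signs, so H is indefinite -> x* is a saddle point.

saddle


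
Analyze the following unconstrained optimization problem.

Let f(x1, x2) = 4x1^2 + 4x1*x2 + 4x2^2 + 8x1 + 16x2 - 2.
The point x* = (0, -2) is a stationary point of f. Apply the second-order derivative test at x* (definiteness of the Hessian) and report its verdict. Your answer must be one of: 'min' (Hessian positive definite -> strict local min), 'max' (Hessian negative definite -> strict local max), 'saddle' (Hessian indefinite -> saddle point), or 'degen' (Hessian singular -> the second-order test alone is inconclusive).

Compute the Hessian H = grad^2 f:
  H = [[8, 4], [4, 8]]
Verify stationarity: grad f(x*) = H x* + g = (0, 0).
Eigenvalues of H: 4, 12.
Both eigenvalues > 0, so H is positive definite -> x* is a strict local min.

min


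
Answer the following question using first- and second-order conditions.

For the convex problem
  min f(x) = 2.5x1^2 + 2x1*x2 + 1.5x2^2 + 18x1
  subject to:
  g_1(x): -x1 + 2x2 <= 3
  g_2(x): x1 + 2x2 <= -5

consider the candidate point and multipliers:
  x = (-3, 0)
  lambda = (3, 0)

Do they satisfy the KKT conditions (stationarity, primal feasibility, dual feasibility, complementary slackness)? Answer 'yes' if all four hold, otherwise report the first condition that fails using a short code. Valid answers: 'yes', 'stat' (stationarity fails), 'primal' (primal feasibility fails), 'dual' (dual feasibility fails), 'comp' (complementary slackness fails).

Gradient of f: grad f(x) = Q x + c = (3, -6)
Constraint values g_i(x) = a_i^T x - b_i:
  g_1((-3, 0)) = 0
  g_2((-3, 0)) = 2
Stationarity residual: grad f(x) + sum_i lambda_i a_i = (0, 0)
  -> stationarity OK
Primal feasibility (all g_i <= 0): FAILS
Dual feasibility (all lambda_i >= 0): OK
Complementary slackness (lambda_i * g_i(x) = 0 for all i): OK

Verdict: the first failing condition is primal_feasibility -> primal.

primal


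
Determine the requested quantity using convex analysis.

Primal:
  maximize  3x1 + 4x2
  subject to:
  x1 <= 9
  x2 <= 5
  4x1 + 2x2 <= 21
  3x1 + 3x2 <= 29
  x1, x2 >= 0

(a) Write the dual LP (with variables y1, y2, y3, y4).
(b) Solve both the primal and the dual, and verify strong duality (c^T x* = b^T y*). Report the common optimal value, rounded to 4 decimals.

The standard primal-dual pair for 'max c^T x s.t. A x <= b, x >= 0' is:
  Dual:  min b^T y  s.t.  A^T y >= c,  y >= 0.

So the dual LP is:
  minimize  9y1 + 5y2 + 21y3 + 29y4
  subject to:
    y1 + 4y3 + 3y4 >= 3
    y2 + 2y3 + 3y4 >= 4
    y1, y2, y3, y4 >= 0

Solving the primal: x* = (2.75, 5).
  primal value c^T x* = 28.25.
Solving the dual: y* = (0, 2.5, 0.75, 0).
  dual value b^T y* = 28.25.
Strong duality: c^T x* = b^T y*. Confirmed.

28.25


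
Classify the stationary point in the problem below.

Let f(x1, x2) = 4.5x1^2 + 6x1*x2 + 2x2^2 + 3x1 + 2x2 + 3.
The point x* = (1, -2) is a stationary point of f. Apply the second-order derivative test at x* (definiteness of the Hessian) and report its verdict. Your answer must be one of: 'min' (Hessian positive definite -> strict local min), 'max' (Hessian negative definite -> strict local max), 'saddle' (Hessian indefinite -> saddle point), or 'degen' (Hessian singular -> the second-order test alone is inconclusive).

Compute the Hessian H = grad^2 f:
  H = [[9, 6], [6, 4]]
Verify stationarity: grad f(x*) = H x* + g = (0, 0).
Eigenvalues of H: 0, 13.
H has a zero eigenvalue (singular; positive semidefinite but not definite), so H is neither positive definite, negative definite, nor indefinite. The second-order test alone is inconclusive -> degen.
(Indeed, f is constant along the null direction of H through x*, so x* is not a strict local extremum.)

degen


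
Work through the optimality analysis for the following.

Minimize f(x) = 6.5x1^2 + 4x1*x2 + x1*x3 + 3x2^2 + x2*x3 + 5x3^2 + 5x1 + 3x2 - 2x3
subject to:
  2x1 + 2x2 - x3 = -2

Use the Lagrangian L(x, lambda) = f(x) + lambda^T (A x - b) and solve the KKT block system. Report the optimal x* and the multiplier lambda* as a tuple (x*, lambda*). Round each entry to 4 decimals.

Form the Lagrangian:
  L(x, lambda) = (1/2) x^T Q x + c^T x + lambda^T (A x - b)
Stationarity (grad_x L = 0): Q x + c + A^T lambda = 0.
Primal feasibility: A x = b.

This gives the KKT block system:
  [ Q   A^T ] [ x     ]   [-c ]
  [ A    0  ] [ lambda ] = [ b ]

Solving the linear system:
  x*      = (-0.3333, -0.5, 0.3333)
  lambda* = (0.5)
  f(x*)   = -1.4167

x* = (-0.3333, -0.5, 0.3333), lambda* = (0.5)


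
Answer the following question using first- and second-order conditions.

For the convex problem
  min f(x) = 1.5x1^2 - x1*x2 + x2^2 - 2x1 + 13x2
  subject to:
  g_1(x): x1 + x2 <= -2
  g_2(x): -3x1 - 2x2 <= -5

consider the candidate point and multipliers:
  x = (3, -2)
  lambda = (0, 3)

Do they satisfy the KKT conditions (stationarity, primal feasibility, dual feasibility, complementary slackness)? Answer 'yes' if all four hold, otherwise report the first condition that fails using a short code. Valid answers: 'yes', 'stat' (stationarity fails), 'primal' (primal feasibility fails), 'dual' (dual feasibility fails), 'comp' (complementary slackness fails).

Gradient of f: grad f(x) = Q x + c = (9, 6)
Constraint values g_i(x) = a_i^T x - b_i:
  g_1((3, -2)) = 3
  g_2((3, -2)) = 0
Stationarity residual: grad f(x) + sum_i lambda_i a_i = (0, 0)
  -> stationarity OK
Primal feasibility (all g_i <= 0): FAILS
Dual feasibility (all lambda_i >= 0): OK
Complementary slackness (lambda_i * g_i(x) = 0 for all i): OK

Verdict: the first failing condition is primal_feasibility -> primal.

primal
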